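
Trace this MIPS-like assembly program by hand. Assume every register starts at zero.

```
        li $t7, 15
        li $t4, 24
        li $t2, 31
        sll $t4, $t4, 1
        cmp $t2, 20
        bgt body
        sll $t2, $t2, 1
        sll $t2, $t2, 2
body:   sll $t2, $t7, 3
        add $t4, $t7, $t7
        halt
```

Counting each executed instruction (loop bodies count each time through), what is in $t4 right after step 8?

30

li $t7, 15 → $t7=15
li $t4, 24 → $t4=24
li $t2, 31 → $t2=31
sll $t4, $t4, 1 → $t4=24<<1=48
cmp $t2, 20  (cmp 31,20)
bgt body: taken
sll $t2, $t7, 3 → $t2=15<<3=120
add $t4, $t7, $t7 → $t4=15+15=30
After step 8: $t4 = 30.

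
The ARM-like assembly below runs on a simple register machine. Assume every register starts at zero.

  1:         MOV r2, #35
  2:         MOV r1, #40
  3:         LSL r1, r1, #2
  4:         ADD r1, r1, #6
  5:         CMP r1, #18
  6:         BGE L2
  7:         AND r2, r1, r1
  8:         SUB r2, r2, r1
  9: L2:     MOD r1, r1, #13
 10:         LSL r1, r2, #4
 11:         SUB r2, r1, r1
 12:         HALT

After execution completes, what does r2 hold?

0

r2=35
r1=40
r1=40<<2=160
r1=160+6=166
CMP r1, #18  (cmp 166,18)
BGE L2: taken
r1=166%13=10
r1=35<<4=560
r2=560-560=0
halt.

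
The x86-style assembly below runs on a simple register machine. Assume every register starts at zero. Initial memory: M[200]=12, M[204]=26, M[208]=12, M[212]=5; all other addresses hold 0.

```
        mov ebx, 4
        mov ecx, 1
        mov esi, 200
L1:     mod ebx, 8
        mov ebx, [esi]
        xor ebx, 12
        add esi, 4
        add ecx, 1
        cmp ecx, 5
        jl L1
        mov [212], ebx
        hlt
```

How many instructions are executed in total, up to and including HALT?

after mov ebx, 4: ebx=4
after mov ecx, 1: ecx=1
after mov esi, 200: esi=200
after mod ebx, 8: ebx=4%8=4
after mov ebx, [esi]: ebx=M[200]=12
after xor ebx, 12: ebx=12^12=0
after add esi, 4: esi=200+4=204
after add ecx, 1: ecx=1+1=2
cmp ecx, 5  (cmp 2,5)
jl L1: taken
after mod ebx, 8: ebx=0%8=0
after mov ebx, [esi]: ebx=M[204]=26
after xor ebx, 12: ebx=26^12=22
after add esi, 4: esi=204+4=208
after add ecx, 1: ecx=2+1=3
cmp ecx, 5  (cmp 3,5)
jl L1: taken
after mod ebx, 8: ebx=22%8=6
after mov ebx, [esi]: ebx=M[208]=12
after xor ebx, 12: ebx=12^12=0
after add esi, 4: esi=208+4=212
after add ecx, 1: ecx=3+1=4
cmp ecx, 5  (cmp 4,5)
jl L1: taken
after mod ebx, 8: ebx=0%8=0
after mov ebx, [esi]: ebx=M[212]=5
after xor ebx, 12: ebx=5^12=9
after add esi, 4: esi=212+4=216
after add ecx, 1: ecx=4+1=5
cmp ecx, 5  (cmp 5,5)
jl L1: not taken
mov [212], ebx → M[212]=9
halt.
Total executed instructions: 33.

33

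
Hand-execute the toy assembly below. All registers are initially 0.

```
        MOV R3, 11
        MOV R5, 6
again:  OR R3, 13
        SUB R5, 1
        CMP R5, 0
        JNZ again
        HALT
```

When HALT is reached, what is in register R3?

R3=11
R5=6
R3=11|13=15
R5=6-1=5
CMP R5, 0  (cmp 5,0)
JNZ again: taken
R3=15|13=15
R5=5-1=4
CMP R5, 0  (cmp 4,0)
JNZ again: taken
R3=15|13=15
R5=4-1=3
CMP R5, 0  (cmp 3,0)
JNZ again: taken
R3=15|13=15
R5=3-1=2
CMP R5, 0  (cmp 2,0)
JNZ again: taken
R3=15|13=15
R5=2-1=1
CMP R5, 0  (cmp 1,0)
JNZ again: taken
R3=15|13=15
R5=1-1=0
CMP R5, 0  (cmp 0,0)
JNZ again: not taken
halt.

15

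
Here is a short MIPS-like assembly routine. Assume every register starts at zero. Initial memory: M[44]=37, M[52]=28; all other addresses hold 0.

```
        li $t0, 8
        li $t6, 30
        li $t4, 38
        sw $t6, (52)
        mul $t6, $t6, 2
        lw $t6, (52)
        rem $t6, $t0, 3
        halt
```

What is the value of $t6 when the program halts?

2

li $t0, 8 → $t0=8
li $t6, 30 → $t6=30
li $t4, 38 → $t4=38
sw $t6, (52) → M[52]=30
mul $t6, $t6, 2 → $t6=30*2=60
lw $t6, (52) → $t6=M[52]=30
rem $t6, $t0, 3 → $t6=8%3=2
halt.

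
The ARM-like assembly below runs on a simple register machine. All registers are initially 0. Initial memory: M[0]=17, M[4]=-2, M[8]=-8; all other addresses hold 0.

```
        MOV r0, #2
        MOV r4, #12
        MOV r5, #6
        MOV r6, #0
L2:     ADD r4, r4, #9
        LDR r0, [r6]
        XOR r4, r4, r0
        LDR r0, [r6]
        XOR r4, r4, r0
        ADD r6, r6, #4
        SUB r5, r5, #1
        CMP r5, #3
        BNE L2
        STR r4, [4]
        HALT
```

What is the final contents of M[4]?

39

r0=2
r4=12
r5=6
r6=0
r4=12+9=21
r0=M[0]=17
r4=21^17=4
r0=M[0]=17
r4=4^17=21
r6=0+4=4
r5=6-1=5
CMP r5, #3  (cmp 5,3)
BNE L2: taken
r4=21+9=30
r0=M[4]=-2
r4=30^(-2)=-32
r0=M[4]=-2
r4=(-32)^(-2)=30
r6=4+4=8
r5=5-1=4
CMP r5, #3  (cmp 4,3)
BNE L2: taken
r4=30+9=39
r0=M[8]=-8
r4=39^(-8)=-33
r0=M[8]=-8
r4=(-33)^(-8)=39
r6=8+4=12
r5=4-1=3
CMP r5, #3  (cmp 3,3)
BNE L2: not taken
STR r4, [4] → M[4]=39
halt.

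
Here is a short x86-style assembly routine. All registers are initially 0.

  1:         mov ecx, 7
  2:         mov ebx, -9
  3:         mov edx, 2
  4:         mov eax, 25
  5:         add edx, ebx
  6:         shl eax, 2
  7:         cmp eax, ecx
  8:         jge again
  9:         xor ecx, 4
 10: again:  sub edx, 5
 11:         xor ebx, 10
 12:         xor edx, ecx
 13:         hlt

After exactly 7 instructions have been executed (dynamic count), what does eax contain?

mov ecx, 7 → ecx=7
mov ebx, -9 → ebx=-9
mov edx, 2 → edx=2
mov eax, 25 → eax=25
add edx, ebx → edx=2+(-9)=-7
shl eax, 2 → eax=25<<2=100
cmp eax, ecx  (cmp 100,7)
After step 7: eax = 100.

100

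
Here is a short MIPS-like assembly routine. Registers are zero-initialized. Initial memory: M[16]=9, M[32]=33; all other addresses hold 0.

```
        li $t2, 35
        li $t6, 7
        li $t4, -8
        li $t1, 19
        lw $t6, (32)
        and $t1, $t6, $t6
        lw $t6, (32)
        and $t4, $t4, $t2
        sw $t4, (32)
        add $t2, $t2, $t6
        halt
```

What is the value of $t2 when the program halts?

68

after li $t2, 35: $t2=35
after li $t6, 7: $t6=7
after li $t4, -8: $t4=-8
after li $t1, 19: $t1=19
after lw $t6, (32): $t6=M[32]=33
after and $t1, $t6, $t6: $t1=33&33=33
after lw $t6, (32): $t6=M[32]=33
after and $t4, $t4, $t2: $t4=(-8)&35=32
sw $t4, (32) → M[32]=32
after add $t2, $t2, $t6: $t2=35+33=68
halt.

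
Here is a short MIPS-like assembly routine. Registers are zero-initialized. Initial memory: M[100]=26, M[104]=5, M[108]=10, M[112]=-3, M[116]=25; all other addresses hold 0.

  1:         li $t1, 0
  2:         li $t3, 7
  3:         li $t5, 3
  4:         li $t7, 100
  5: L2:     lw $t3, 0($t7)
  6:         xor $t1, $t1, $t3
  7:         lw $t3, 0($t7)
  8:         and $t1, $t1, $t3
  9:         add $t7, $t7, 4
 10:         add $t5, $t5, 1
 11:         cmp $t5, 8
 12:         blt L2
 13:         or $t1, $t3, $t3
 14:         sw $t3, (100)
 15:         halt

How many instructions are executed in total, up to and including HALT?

47

li $t1, 0 → $t1=0
li $t3, 7 → $t3=7
li $t5, 3 → $t5=3
li $t7, 100 → $t7=100
lw $t3, 0($t7) → $t3=M[100]=26
xor $t1, $t1, $t3 → $t1=0^26=26
lw $t3, 0($t7) → $t3=M[100]=26
and $t1, $t1, $t3 → $t1=26&26=26
add $t7, $t7, 4 → $t7=100+4=104
add $t5, $t5, 1 → $t5=3+1=4
cmp $t5, 8  (cmp 4,8)
blt L2: taken
lw $t3, 0($t7) → $t3=M[104]=5
xor $t1, $t1, $t3 → $t1=26^5=31
lw $t3, 0($t7) → $t3=M[104]=5
and $t1, $t1, $t3 → $t1=31&5=5
add $t7, $t7, 4 → $t7=104+4=108
add $t5, $t5, 1 → $t5=4+1=5
cmp $t5, 8  (cmp 5,8)
blt L2: taken
lw $t3, 0($t7) → $t3=M[108]=10
xor $t1, $t1, $t3 → $t1=5^10=15
lw $t3, 0($t7) → $t3=M[108]=10
and $t1, $t1, $t3 → $t1=15&10=10
add $t7, $t7, 4 → $t7=108+4=112
add $t5, $t5, 1 → $t5=5+1=6
cmp $t5, 8  (cmp 6,8)
blt L2: taken
lw $t3, 0($t7) → $t3=M[112]=-3
xor $t1, $t1, $t3 → $t1=10^(-3)=-9
lw $t3, 0($t7) → $t3=M[112]=-3
and $t1, $t1, $t3 → $t1=(-9)&(-3)=-11
add $t7, $t7, 4 → $t7=112+4=116
add $t5, $t5, 1 → $t5=6+1=7
cmp $t5, 8  (cmp 7,8)
blt L2: taken
lw $t3, 0($t7) → $t3=M[116]=25
xor $t1, $t1, $t3 → $t1=(-11)^25=-20
lw $t3, 0($t7) → $t3=M[116]=25
and $t1, $t1, $t3 → $t1=(-20)&25=8
add $t7, $t7, 4 → $t7=116+4=120
add $t5, $t5, 1 → $t5=7+1=8
cmp $t5, 8  (cmp 8,8)
blt L2: not taken
or $t1, $t3, $t3 → $t1=25|25=25
sw $t3, (100) → M[100]=25
halt.
Total executed instructions: 47.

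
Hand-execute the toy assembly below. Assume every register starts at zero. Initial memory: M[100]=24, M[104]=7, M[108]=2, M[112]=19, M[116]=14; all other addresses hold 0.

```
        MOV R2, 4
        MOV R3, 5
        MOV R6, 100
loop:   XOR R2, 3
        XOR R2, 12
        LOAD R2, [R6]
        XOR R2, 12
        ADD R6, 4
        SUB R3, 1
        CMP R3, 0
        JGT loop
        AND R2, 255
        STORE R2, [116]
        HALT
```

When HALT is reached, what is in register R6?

120

MOV R2, 4 → R2=4
MOV R3, 5 → R3=5
MOV R6, 100 → R6=100
XOR R2, 3 → R2=4^3=7
XOR R2, 12 → R2=7^12=11
LOAD R2, [R6] → R2=M[100]=24
XOR R2, 12 → R2=24^12=20
ADD R6, 4 → R6=100+4=104
SUB R3, 1 → R3=5-1=4
CMP R3, 0  (cmp 4,0)
JGT loop: taken
XOR R2, 3 → R2=20^3=23
XOR R2, 12 → R2=23^12=27
LOAD R2, [R6] → R2=M[104]=7
XOR R2, 12 → R2=7^12=11
ADD R6, 4 → R6=104+4=108
SUB R3, 1 → R3=4-1=3
CMP R3, 0  (cmp 3,0)
JGT loop: taken
XOR R2, 3 → R2=11^3=8
XOR R2, 12 → R2=8^12=4
LOAD R2, [R6] → R2=M[108]=2
XOR R2, 12 → R2=2^12=14
ADD R6, 4 → R6=108+4=112
SUB R3, 1 → R3=3-1=2
CMP R3, 0  (cmp 2,0)
JGT loop: taken
XOR R2, 3 → R2=14^3=13
XOR R2, 12 → R2=13^12=1
LOAD R2, [R6] → R2=M[112]=19
XOR R2, 12 → R2=19^12=31
ADD R6, 4 → R6=112+4=116
SUB R3, 1 → R3=2-1=1
CMP R3, 0  (cmp 1,0)
JGT loop: taken
XOR R2, 3 → R2=31^3=28
XOR R2, 12 → R2=28^12=16
LOAD R2, [R6] → R2=M[116]=14
XOR R2, 12 → R2=14^12=2
ADD R6, 4 → R6=116+4=120
SUB R3, 1 → R3=1-1=0
CMP R3, 0  (cmp 0,0)
JGT loop: not taken
AND R2, 255 → R2=2&255=2
STORE R2, [116] → M[116]=2
halt.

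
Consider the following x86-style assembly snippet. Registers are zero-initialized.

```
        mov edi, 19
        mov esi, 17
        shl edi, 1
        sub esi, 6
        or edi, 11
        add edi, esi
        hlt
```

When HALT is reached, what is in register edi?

mov edi, 19 → edi=19
mov esi, 17 → esi=17
shl edi, 1 → edi=19<<1=38
sub esi, 6 → esi=17-6=11
or edi, 11 → edi=38|11=47
add edi, esi → edi=47+11=58
halt.

58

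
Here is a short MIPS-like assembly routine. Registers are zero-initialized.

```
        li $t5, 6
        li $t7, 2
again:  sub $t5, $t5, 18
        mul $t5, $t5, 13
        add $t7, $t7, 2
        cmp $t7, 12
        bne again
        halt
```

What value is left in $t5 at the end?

li $t5, 6 → $t5=6
li $t7, 2 → $t7=2
sub $t5, $t5, 18 → $t5=6-18=-12
mul $t5, $t5, 13 → $t5=(-12)*13=-156
add $t7, $t7, 2 → $t7=2+2=4
cmp $t7, 12  (cmp 4,12)
bne again: taken
sub $t5, $t5, 18 → $t5=(-156)-18=-174
mul $t5, $t5, 13 → $t5=(-174)*13=-2262
add $t7, $t7, 2 → $t7=4+2=6
cmp $t7, 12  (cmp 6,12)
bne again: taken
sub $t5, $t5, 18 → $t5=(-2262)-18=-2280
mul $t5, $t5, 13 → $t5=(-2280)*13=-29640
add $t7, $t7, 2 → $t7=6+2=8
cmp $t7, 12  (cmp 8,12)
bne again: taken
sub $t5, $t5, 18 → $t5=(-29640)-18=-29658
mul $t5, $t5, 13 → $t5=(-29658)*13=-385554
add $t7, $t7, 2 → $t7=8+2=10
cmp $t7, 12  (cmp 10,12)
bne again: taken
sub $t5, $t5, 18 → $t5=(-385554)-18=-385572
mul $t5, $t5, 13 → $t5=(-385572)*13=-5012436
add $t7, $t7, 2 → $t7=10+2=12
cmp $t7, 12  (cmp 12,12)
bne again: not taken
halt.

-5012436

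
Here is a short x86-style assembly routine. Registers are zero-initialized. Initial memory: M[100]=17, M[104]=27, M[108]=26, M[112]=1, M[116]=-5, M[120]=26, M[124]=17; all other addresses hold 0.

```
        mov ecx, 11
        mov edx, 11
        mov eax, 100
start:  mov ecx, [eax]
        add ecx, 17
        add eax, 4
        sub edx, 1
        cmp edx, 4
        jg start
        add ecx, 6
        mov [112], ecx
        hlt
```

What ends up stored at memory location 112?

40

ecx=11
edx=11
eax=100
ecx=M[100]=17
ecx=17+17=34
eax=100+4=104
edx=11-1=10
cmp edx, 4  (cmp 10,4)
jg start: taken
ecx=M[104]=27
ecx=27+17=44
eax=104+4=108
edx=10-1=9
cmp edx, 4  (cmp 9,4)
jg start: taken
ecx=M[108]=26
ecx=26+17=43
eax=108+4=112
edx=9-1=8
cmp edx, 4  (cmp 8,4)
jg start: taken
ecx=M[112]=1
ecx=1+17=18
eax=112+4=116
edx=8-1=7
cmp edx, 4  (cmp 7,4)
jg start: taken
ecx=M[116]=-5
ecx=(-5)+17=12
eax=116+4=120
edx=7-1=6
cmp edx, 4  (cmp 6,4)
jg start: taken
ecx=M[120]=26
ecx=26+17=43
eax=120+4=124
edx=6-1=5
cmp edx, 4  (cmp 5,4)
jg start: taken
ecx=M[124]=17
ecx=17+17=34
eax=124+4=128
edx=5-1=4
cmp edx, 4  (cmp 4,4)
jg start: not taken
ecx=34+6=40
mov [112], ecx → M[112]=40
halt.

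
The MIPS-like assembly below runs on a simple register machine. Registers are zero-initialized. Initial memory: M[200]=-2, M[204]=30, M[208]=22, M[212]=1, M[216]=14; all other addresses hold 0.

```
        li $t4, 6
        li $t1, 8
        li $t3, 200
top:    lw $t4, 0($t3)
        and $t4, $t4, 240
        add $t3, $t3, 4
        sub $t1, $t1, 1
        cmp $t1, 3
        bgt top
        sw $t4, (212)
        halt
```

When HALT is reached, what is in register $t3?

220

$t4=6
$t1=8
$t3=200
$t4=M[200]=-2
$t4=(-2)&240=240
$t3=200+4=204
$t1=8-1=7
cmp $t1, 3  (cmp 7,3)
bgt top: taken
$t4=M[204]=30
$t4=30&240=16
$t3=204+4=208
$t1=7-1=6
cmp $t1, 3  (cmp 6,3)
bgt top: taken
$t4=M[208]=22
$t4=22&240=16
$t3=208+4=212
$t1=6-1=5
cmp $t1, 3  (cmp 5,3)
bgt top: taken
$t4=M[212]=1
$t4=1&240=0
$t3=212+4=216
$t1=5-1=4
cmp $t1, 3  (cmp 4,3)
bgt top: taken
$t4=M[216]=14
$t4=14&240=0
$t3=216+4=220
$t1=4-1=3
cmp $t1, 3  (cmp 3,3)
bgt top: not taken
sw $t4, (212) → M[212]=0
halt.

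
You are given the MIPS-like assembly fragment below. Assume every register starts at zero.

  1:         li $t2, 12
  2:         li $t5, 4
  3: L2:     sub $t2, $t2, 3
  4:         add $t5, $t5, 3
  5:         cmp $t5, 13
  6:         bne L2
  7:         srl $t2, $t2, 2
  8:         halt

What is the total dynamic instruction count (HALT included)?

li $t2, 12 → $t2=12
li $t5, 4 → $t5=4
sub $t2, $t2, 3 → $t2=12-3=9
add $t5, $t5, 3 → $t5=4+3=7
cmp $t5, 13  (cmp 7,13)
bne L2: taken
sub $t2, $t2, 3 → $t2=9-3=6
add $t5, $t5, 3 → $t5=7+3=10
cmp $t5, 13  (cmp 10,13)
bne L2: taken
sub $t2, $t2, 3 → $t2=6-3=3
add $t5, $t5, 3 → $t5=10+3=13
cmp $t5, 13  (cmp 13,13)
bne L2: not taken
srl $t2, $t2, 2 → $t2=3>>2=0
halt.
Total executed instructions: 16.

16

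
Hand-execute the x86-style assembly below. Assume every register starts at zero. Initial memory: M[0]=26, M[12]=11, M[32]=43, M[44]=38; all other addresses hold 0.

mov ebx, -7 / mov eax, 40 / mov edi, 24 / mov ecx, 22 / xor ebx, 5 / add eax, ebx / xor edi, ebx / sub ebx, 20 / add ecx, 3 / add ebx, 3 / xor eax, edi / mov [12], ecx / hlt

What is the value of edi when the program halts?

mov ebx, -7 → ebx=-7
mov eax, 40 → eax=40
mov edi, 24 → edi=24
mov ecx, 22 → ecx=22
xor ebx, 5 → ebx=(-7)^5=-4
add eax, ebx → eax=40+(-4)=36
xor edi, ebx → edi=24^(-4)=-28
sub ebx, 20 → ebx=(-4)-20=-24
add ecx, 3 → ecx=22+3=25
add ebx, 3 → ebx=(-24)+3=-21
xor eax, edi → eax=36^(-28)=-64
mov [12], ecx → M[12]=25
halt.

-28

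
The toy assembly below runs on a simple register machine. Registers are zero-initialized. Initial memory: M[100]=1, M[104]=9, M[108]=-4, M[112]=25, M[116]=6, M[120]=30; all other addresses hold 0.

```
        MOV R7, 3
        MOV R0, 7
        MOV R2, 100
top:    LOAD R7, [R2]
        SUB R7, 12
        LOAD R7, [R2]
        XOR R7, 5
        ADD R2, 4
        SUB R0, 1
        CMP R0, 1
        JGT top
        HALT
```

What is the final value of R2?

124

after MOV R7, 3: R7=3
after MOV R0, 7: R0=7
after MOV R2, 100: R2=100
after LOAD R7, [R2]: R7=M[100]=1
after SUB R7, 12: R7=1-12=-11
after LOAD R7, [R2]: R7=M[100]=1
after XOR R7, 5: R7=1^5=4
after ADD R2, 4: R2=100+4=104
after SUB R0, 1: R0=7-1=6
CMP R0, 1  (cmp 6,1)
JGT top: taken
after LOAD R7, [R2]: R7=M[104]=9
after SUB R7, 12: R7=9-12=-3
after LOAD R7, [R2]: R7=M[104]=9
after XOR R7, 5: R7=9^5=12
after ADD R2, 4: R2=104+4=108
after SUB R0, 1: R0=6-1=5
CMP R0, 1  (cmp 5,1)
JGT top: taken
after LOAD R7, [R2]: R7=M[108]=-4
after SUB R7, 12: R7=(-4)-12=-16
after LOAD R7, [R2]: R7=M[108]=-4
after XOR R7, 5: R7=(-4)^5=-7
after ADD R2, 4: R2=108+4=112
after SUB R0, 1: R0=5-1=4
CMP R0, 1  (cmp 4,1)
JGT top: taken
after LOAD R7, [R2]: R7=M[112]=25
after SUB R7, 12: R7=25-12=13
after LOAD R7, [R2]: R7=M[112]=25
after XOR R7, 5: R7=25^5=28
after ADD R2, 4: R2=112+4=116
after SUB R0, 1: R0=4-1=3
CMP R0, 1  (cmp 3,1)
JGT top: taken
after LOAD R7, [R2]: R7=M[116]=6
after SUB R7, 12: R7=6-12=-6
after LOAD R7, [R2]: R7=M[116]=6
after XOR R7, 5: R7=6^5=3
after ADD R2, 4: R2=116+4=120
after SUB R0, 1: R0=3-1=2
CMP R0, 1  (cmp 2,1)
JGT top: taken
after LOAD R7, [R2]: R7=M[120]=30
after SUB R7, 12: R7=30-12=18
after LOAD R7, [R2]: R7=M[120]=30
after XOR R7, 5: R7=30^5=27
after ADD R2, 4: R2=120+4=124
after SUB R0, 1: R0=2-1=1
CMP R0, 1  (cmp 1,1)
JGT top: not taken
halt.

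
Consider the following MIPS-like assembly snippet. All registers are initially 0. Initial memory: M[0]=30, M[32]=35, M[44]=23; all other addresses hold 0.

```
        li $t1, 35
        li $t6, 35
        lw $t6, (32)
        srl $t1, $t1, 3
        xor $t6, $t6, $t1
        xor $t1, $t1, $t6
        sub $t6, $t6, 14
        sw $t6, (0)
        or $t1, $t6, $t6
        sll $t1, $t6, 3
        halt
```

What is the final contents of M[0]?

25

li $t1, 35 → $t1=35
li $t6, 35 → $t6=35
lw $t6, (32) → $t6=M[32]=35
srl $t1, $t1, 3 → $t1=35>>3=4
xor $t6, $t6, $t1 → $t6=35^4=39
xor $t1, $t1, $t6 → $t1=4^39=35
sub $t6, $t6, 14 → $t6=39-14=25
sw $t6, (0) → M[0]=25
or $t1, $t6, $t6 → $t1=25|25=25
sll $t1, $t6, 3 → $t1=25<<3=200
halt.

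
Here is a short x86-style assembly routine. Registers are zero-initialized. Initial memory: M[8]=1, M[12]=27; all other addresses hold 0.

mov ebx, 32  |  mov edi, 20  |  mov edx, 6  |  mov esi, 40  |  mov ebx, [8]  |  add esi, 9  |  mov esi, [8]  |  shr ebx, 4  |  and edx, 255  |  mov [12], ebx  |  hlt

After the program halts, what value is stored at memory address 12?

0

mov ebx, 32 → ebx=32
mov edi, 20 → edi=20
mov edx, 6 → edx=6
mov esi, 40 → esi=40
mov ebx, [8] → ebx=M[8]=1
add esi, 9 → esi=40+9=49
mov esi, [8] → esi=M[8]=1
shr ebx, 4 → ebx=1>>4=0
and edx, 255 → edx=6&255=6
mov [12], ebx → M[12]=0
halt.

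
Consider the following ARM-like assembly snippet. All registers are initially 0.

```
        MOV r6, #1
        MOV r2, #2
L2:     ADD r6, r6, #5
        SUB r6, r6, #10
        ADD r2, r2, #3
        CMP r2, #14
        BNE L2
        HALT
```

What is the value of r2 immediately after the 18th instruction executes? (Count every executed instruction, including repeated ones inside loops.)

r6=1
r2=2
r6=1+5=6
r6=6-10=-4
r2=2+3=5
CMP r2, #14  (cmp 5,14)
BNE L2: taken
r6=(-4)+5=1
r6=1-10=-9
r2=5+3=8
CMP r2, #14  (cmp 8,14)
BNE L2: taken
r6=(-9)+5=-4
r6=(-4)-10=-14
r2=8+3=11
CMP r2, #14  (cmp 11,14)
BNE L2: taken
r6=(-14)+5=-9
After step 18: r2 = 11.

11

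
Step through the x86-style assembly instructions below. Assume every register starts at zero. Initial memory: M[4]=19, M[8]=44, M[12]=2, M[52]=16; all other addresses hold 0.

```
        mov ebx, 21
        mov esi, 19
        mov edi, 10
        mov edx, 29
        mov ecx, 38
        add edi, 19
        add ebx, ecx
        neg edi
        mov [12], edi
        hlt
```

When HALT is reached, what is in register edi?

-29

after mov ebx, 21: ebx=21
after mov esi, 19: esi=19
after mov edi, 10: edi=10
after mov edx, 29: edx=29
after mov ecx, 38: ecx=38
after add edi, 19: edi=10+19=29
after add ebx, ecx: ebx=21+38=59
after neg edi: edi=-(29)=-29
mov [12], edi → M[12]=-29
halt.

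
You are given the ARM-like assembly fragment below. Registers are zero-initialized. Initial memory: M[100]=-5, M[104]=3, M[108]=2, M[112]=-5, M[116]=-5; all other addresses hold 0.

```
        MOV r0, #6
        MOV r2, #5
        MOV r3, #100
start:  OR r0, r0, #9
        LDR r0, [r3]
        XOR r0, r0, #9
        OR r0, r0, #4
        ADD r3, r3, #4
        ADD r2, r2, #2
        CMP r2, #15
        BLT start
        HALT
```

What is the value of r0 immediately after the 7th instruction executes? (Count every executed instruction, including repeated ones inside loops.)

-10

after MOV r0, #6: r0=6
after MOV r2, #5: r2=5
after MOV r3, #100: r3=100
after OR r0, r0, #9: r0=6|9=15
after LDR r0, [r3]: r0=M[100]=-5
after XOR r0, r0, #9: r0=(-5)^9=-14
after OR r0, r0, #4: r0=(-14)|4=-10
After step 7: r0 = -10.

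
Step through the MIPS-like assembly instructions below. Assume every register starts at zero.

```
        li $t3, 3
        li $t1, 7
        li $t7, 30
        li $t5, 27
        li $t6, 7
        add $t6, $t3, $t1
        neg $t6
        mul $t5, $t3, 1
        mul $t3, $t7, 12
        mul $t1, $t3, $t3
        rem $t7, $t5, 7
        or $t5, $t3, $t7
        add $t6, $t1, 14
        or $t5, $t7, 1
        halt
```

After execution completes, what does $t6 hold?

li $t3, 3 → $t3=3
li $t1, 7 → $t1=7
li $t7, 30 → $t7=30
li $t5, 27 → $t5=27
li $t6, 7 → $t6=7
add $t6, $t3, $t1 → $t6=3+7=10
neg $t6 → $t6=-(10)=-10
mul $t5, $t3, 1 → $t5=3*1=3
mul $t3, $t7, 12 → $t3=30*12=360
mul $t1, $t3, $t3 → $t1=360*360=129600
rem $t7, $t5, 7 → $t7=3%7=3
or $t5, $t3, $t7 → $t5=360|3=363
add $t6, $t1, 14 → $t6=129600+14=129614
or $t5, $t7, 1 → $t5=3|1=3
halt.

129614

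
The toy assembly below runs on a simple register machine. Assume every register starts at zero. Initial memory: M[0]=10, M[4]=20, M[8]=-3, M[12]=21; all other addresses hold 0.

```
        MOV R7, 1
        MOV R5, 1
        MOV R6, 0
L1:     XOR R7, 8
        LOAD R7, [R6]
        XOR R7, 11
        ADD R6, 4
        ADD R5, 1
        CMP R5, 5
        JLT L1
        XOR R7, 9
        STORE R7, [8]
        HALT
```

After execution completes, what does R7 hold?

23

after MOV R7, 1: R7=1
after MOV R5, 1: R5=1
after MOV R6, 0: R6=0
after XOR R7, 8: R7=1^8=9
after LOAD R7, [R6]: R7=M[0]=10
after XOR R7, 11: R7=10^11=1
after ADD R6, 4: R6=0+4=4
after ADD R5, 1: R5=1+1=2
CMP R5, 5  (cmp 2,5)
JLT L1: taken
after XOR R7, 8: R7=1^8=9
after LOAD R7, [R6]: R7=M[4]=20
after XOR R7, 11: R7=20^11=31
after ADD R6, 4: R6=4+4=8
after ADD R5, 1: R5=2+1=3
CMP R5, 5  (cmp 3,5)
JLT L1: taken
after XOR R7, 8: R7=31^8=23
after LOAD R7, [R6]: R7=M[8]=-3
after XOR R7, 11: R7=(-3)^11=-10
after ADD R6, 4: R6=8+4=12
after ADD R5, 1: R5=3+1=4
CMP R5, 5  (cmp 4,5)
JLT L1: taken
after XOR R7, 8: R7=(-10)^8=-2
after LOAD R7, [R6]: R7=M[12]=21
after XOR R7, 11: R7=21^11=30
after ADD R6, 4: R6=12+4=16
after ADD R5, 1: R5=4+1=5
CMP R5, 5  (cmp 5,5)
JLT L1: not taken
after XOR R7, 9: R7=30^9=23
STORE R7, [8] → M[8]=23
halt.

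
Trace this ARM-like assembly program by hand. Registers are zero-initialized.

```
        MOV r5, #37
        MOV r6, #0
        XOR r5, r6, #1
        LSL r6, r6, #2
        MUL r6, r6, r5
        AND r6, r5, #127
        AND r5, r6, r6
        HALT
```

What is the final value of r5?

MOV r5, #37 → r5=37
MOV r6, #0 → r6=0
XOR r5, r6, #1 → r5=0^1=1
LSL r6, r6, #2 → r6=0<<2=0
MUL r6, r6, r5 → r6=0*1=0
AND r6, r5, #127 → r6=1&127=1
AND r5, r6, r6 → r5=1&1=1
halt.

1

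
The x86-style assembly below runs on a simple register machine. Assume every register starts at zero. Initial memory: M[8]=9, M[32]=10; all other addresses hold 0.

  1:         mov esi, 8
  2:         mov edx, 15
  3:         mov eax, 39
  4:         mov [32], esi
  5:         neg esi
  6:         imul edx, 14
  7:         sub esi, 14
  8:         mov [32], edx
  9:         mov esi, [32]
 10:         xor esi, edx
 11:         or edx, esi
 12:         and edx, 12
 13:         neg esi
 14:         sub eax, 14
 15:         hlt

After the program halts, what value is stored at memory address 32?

after mov esi, 8: esi=8
after mov edx, 15: edx=15
after mov eax, 39: eax=39
mov [32], esi → M[32]=8
after neg esi: esi=-(8)=-8
after imul edx, 14: edx=15*14=210
after sub esi, 14: esi=(-8)-14=-22
mov [32], edx → M[32]=210
after mov esi, [32]: esi=M[32]=210
after xor esi, edx: esi=210^210=0
after or edx, esi: edx=210|0=210
after and edx, 12: edx=210&12=0
after neg esi: esi=-(0)=0
after sub eax, 14: eax=39-14=25
halt.

210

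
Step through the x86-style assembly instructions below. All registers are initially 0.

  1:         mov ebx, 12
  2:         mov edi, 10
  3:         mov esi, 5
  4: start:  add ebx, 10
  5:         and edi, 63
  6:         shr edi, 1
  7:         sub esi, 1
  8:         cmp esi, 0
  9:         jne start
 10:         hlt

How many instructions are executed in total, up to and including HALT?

34

after mov ebx, 12: ebx=12
after mov edi, 10: edi=10
after mov esi, 5: esi=5
after add ebx, 10: ebx=12+10=22
after and edi, 63: edi=10&63=10
after shr edi, 1: edi=10>>1=5
after sub esi, 1: esi=5-1=4
cmp esi, 0  (cmp 4,0)
jne start: taken
after add ebx, 10: ebx=22+10=32
after and edi, 63: edi=5&63=5
after shr edi, 1: edi=5>>1=2
after sub esi, 1: esi=4-1=3
cmp esi, 0  (cmp 3,0)
jne start: taken
after add ebx, 10: ebx=32+10=42
after and edi, 63: edi=2&63=2
after shr edi, 1: edi=2>>1=1
after sub esi, 1: esi=3-1=2
cmp esi, 0  (cmp 2,0)
jne start: taken
after add ebx, 10: ebx=42+10=52
after and edi, 63: edi=1&63=1
after shr edi, 1: edi=1>>1=0
after sub esi, 1: esi=2-1=1
cmp esi, 0  (cmp 1,0)
jne start: taken
after add ebx, 10: ebx=52+10=62
after and edi, 63: edi=0&63=0
after shr edi, 1: edi=0>>1=0
after sub esi, 1: esi=1-1=0
cmp esi, 0  (cmp 0,0)
jne start: not taken
halt.
Total executed instructions: 34.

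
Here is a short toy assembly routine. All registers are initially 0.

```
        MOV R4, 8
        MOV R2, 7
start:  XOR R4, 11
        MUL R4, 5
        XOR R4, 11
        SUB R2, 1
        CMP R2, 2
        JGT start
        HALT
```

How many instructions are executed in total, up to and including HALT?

after MOV R4, 8: R4=8
after MOV R2, 7: R2=7
after XOR R4, 11: R4=8^11=3
after MUL R4, 5: R4=3*5=15
after XOR R4, 11: R4=15^11=4
after SUB R2, 1: R2=7-1=6
CMP R2, 2  (cmp 6,2)
JGT start: taken
after XOR R4, 11: R4=4^11=15
after MUL R4, 5: R4=15*5=75
after XOR R4, 11: R4=75^11=64
after SUB R2, 1: R2=6-1=5
CMP R2, 2  (cmp 5,2)
JGT start: taken
after XOR R4, 11: R4=64^11=75
after MUL R4, 5: R4=75*5=375
after XOR R4, 11: R4=375^11=380
after SUB R2, 1: R2=5-1=4
CMP R2, 2  (cmp 4,2)
JGT start: taken
after XOR R4, 11: R4=380^11=375
after MUL R4, 5: R4=375*5=1875
after XOR R4, 11: R4=1875^11=1880
after SUB R2, 1: R2=4-1=3
CMP R2, 2  (cmp 3,2)
JGT start: taken
after XOR R4, 11: R4=1880^11=1875
after MUL R4, 5: R4=1875*5=9375
after XOR R4, 11: R4=9375^11=9364
after SUB R2, 1: R2=3-1=2
CMP R2, 2  (cmp 2,2)
JGT start: not taken
halt.
Total executed instructions: 33.

33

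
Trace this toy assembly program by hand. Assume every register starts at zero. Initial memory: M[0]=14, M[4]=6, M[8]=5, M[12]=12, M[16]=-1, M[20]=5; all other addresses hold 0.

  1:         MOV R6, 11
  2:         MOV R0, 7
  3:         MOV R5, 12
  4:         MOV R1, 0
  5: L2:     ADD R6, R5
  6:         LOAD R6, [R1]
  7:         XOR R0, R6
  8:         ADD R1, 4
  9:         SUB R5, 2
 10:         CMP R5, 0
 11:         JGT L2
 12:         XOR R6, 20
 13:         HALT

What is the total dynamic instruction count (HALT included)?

48

MOV R6, 11 → R6=11
MOV R0, 7 → R0=7
MOV R5, 12 → R5=12
MOV R1, 0 → R1=0
ADD R6, R5 → R6=11+12=23
LOAD R6, [R1] → R6=M[0]=14
XOR R0, R6 → R0=7^14=9
ADD R1, 4 → R1=0+4=4
SUB R5, 2 → R5=12-2=10
CMP R5, 0  (cmp 10,0)
JGT L2: taken
ADD R6, R5 → R6=14+10=24
LOAD R6, [R1] → R6=M[4]=6
XOR R0, R6 → R0=9^6=15
ADD R1, 4 → R1=4+4=8
SUB R5, 2 → R5=10-2=8
CMP R5, 0  (cmp 8,0)
JGT L2: taken
ADD R6, R5 → R6=6+8=14
LOAD R6, [R1] → R6=M[8]=5
XOR R0, R6 → R0=15^5=10
ADD R1, 4 → R1=8+4=12
SUB R5, 2 → R5=8-2=6
CMP R5, 0  (cmp 6,0)
JGT L2: taken
ADD R6, R5 → R6=5+6=11
LOAD R6, [R1] → R6=M[12]=12
XOR R0, R6 → R0=10^12=6
ADD R1, 4 → R1=12+4=16
SUB R5, 2 → R5=6-2=4
CMP R5, 0  (cmp 4,0)
JGT L2: taken
ADD R6, R5 → R6=12+4=16
LOAD R6, [R1] → R6=M[16]=-1
XOR R0, R6 → R0=6^(-1)=-7
ADD R1, 4 → R1=16+4=20
SUB R5, 2 → R5=4-2=2
CMP R5, 0  (cmp 2,0)
JGT L2: taken
ADD R6, R5 → R6=(-1)+2=1
LOAD R6, [R1] → R6=M[20]=5
XOR R0, R6 → R0=(-7)^5=-4
ADD R1, 4 → R1=20+4=24
SUB R5, 2 → R5=2-2=0
CMP R5, 0  (cmp 0,0)
JGT L2: not taken
XOR R6, 20 → R6=5^20=17
halt.
Total executed instructions: 48.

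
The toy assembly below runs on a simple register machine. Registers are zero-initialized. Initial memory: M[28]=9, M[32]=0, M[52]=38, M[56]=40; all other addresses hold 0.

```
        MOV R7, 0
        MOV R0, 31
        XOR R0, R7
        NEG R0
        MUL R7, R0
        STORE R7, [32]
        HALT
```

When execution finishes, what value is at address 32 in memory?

0

R7=0
R0=31
R0=31^0=31
R0=-(31)=-31
R7=0*(-31)=0
STORE R7, [32] → M[32]=0
halt.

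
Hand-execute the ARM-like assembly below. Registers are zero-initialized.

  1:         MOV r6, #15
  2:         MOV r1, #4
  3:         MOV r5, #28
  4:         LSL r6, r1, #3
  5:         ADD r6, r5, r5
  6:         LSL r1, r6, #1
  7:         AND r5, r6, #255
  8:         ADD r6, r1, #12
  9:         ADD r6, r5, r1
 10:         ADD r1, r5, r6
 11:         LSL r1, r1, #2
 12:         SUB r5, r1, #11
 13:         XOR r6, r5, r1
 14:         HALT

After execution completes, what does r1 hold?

896

MOV r6, #15 → r6=15
MOV r1, #4 → r1=4
MOV r5, #28 → r5=28
LSL r6, r1, #3 → r6=4<<3=32
ADD r6, r5, r5 → r6=28+28=56
LSL r1, r6, #1 → r1=56<<1=112
AND r5, r6, #255 → r5=56&255=56
ADD r6, r1, #12 → r6=112+12=124
ADD r6, r5, r1 → r6=56+112=168
ADD r1, r5, r6 → r1=56+168=224
LSL r1, r1, #2 → r1=224<<2=896
SUB r5, r1, #11 → r5=896-11=885
XOR r6, r5, r1 → r6=885^896=245
halt.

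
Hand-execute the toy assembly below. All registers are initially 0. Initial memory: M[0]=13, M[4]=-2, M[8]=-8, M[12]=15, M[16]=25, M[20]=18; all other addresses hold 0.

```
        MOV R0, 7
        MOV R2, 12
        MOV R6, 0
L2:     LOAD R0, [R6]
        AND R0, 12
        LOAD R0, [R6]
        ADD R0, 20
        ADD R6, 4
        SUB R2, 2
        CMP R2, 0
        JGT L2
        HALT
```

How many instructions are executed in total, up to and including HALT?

52

MOV R0, 7 → R0=7
MOV R2, 12 → R2=12
MOV R6, 0 → R6=0
LOAD R0, [R6] → R0=M[0]=13
AND R0, 12 → R0=13&12=12
LOAD R0, [R6] → R0=M[0]=13
ADD R0, 20 → R0=13+20=33
ADD R6, 4 → R6=0+4=4
SUB R2, 2 → R2=12-2=10
CMP R2, 0  (cmp 10,0)
JGT L2: taken
LOAD R0, [R6] → R0=M[4]=-2
AND R0, 12 → R0=(-2)&12=12
LOAD R0, [R6] → R0=M[4]=-2
ADD R0, 20 → R0=(-2)+20=18
ADD R6, 4 → R6=4+4=8
SUB R2, 2 → R2=10-2=8
CMP R2, 0  (cmp 8,0)
JGT L2: taken
LOAD R0, [R6] → R0=M[8]=-8
AND R0, 12 → R0=(-8)&12=8
LOAD R0, [R6] → R0=M[8]=-8
ADD R0, 20 → R0=(-8)+20=12
ADD R6, 4 → R6=8+4=12
SUB R2, 2 → R2=8-2=6
CMP R2, 0  (cmp 6,0)
JGT L2: taken
LOAD R0, [R6] → R0=M[12]=15
AND R0, 12 → R0=15&12=12
LOAD R0, [R6] → R0=M[12]=15
ADD R0, 20 → R0=15+20=35
ADD R6, 4 → R6=12+4=16
SUB R2, 2 → R2=6-2=4
CMP R2, 0  (cmp 4,0)
JGT L2: taken
LOAD R0, [R6] → R0=M[16]=25
AND R0, 12 → R0=25&12=8
LOAD R0, [R6] → R0=M[16]=25
ADD R0, 20 → R0=25+20=45
ADD R6, 4 → R6=16+4=20
SUB R2, 2 → R2=4-2=2
CMP R2, 0  (cmp 2,0)
JGT L2: taken
LOAD R0, [R6] → R0=M[20]=18
AND R0, 12 → R0=18&12=0
LOAD R0, [R6] → R0=M[20]=18
ADD R0, 20 → R0=18+20=38
ADD R6, 4 → R6=20+4=24
SUB R2, 2 → R2=2-2=0
CMP R2, 0  (cmp 0,0)
JGT L2: not taken
halt.
Total executed instructions: 52.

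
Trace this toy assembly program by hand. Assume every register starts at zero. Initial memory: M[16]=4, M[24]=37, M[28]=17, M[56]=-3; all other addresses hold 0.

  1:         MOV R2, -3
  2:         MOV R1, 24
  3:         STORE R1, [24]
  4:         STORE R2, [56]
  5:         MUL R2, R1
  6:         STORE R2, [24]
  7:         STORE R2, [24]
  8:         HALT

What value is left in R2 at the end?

MOV R2, -3 → R2=-3
MOV R1, 24 → R1=24
STORE R1, [24] → M[24]=24
STORE R2, [56] → M[56]=-3
MUL R2, R1 → R2=(-3)*24=-72
STORE R2, [24] → M[24]=-72
STORE R2, [24] → M[24]=-72
halt.

-72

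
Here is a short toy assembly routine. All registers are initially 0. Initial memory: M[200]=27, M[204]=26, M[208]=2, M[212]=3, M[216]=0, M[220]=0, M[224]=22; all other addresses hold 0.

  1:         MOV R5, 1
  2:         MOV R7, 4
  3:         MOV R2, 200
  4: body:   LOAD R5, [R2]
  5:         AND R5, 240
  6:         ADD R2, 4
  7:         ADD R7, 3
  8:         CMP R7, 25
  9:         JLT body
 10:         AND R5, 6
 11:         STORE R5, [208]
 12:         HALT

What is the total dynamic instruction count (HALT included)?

MOV R5, 1 → R5=1
MOV R7, 4 → R7=4
MOV R2, 200 → R2=200
LOAD R5, [R2] → R5=M[200]=27
AND R5, 240 → R5=27&240=16
ADD R2, 4 → R2=200+4=204
ADD R7, 3 → R7=4+3=7
CMP R7, 25  (cmp 7,25)
JLT body: taken
LOAD R5, [R2] → R5=M[204]=26
AND R5, 240 → R5=26&240=16
ADD R2, 4 → R2=204+4=208
ADD R7, 3 → R7=7+3=10
CMP R7, 25  (cmp 10,25)
JLT body: taken
LOAD R5, [R2] → R5=M[208]=2
AND R5, 240 → R5=2&240=0
ADD R2, 4 → R2=208+4=212
ADD R7, 3 → R7=10+3=13
CMP R7, 25  (cmp 13,25)
JLT body: taken
LOAD R5, [R2] → R5=M[212]=3
AND R5, 240 → R5=3&240=0
ADD R2, 4 → R2=212+4=216
ADD R7, 3 → R7=13+3=16
CMP R7, 25  (cmp 16,25)
JLT body: taken
LOAD R5, [R2] → R5=M[216]=0
AND R5, 240 → R5=0&240=0
ADD R2, 4 → R2=216+4=220
ADD R7, 3 → R7=16+3=19
CMP R7, 25  (cmp 19,25)
JLT body: taken
LOAD R5, [R2] → R5=M[220]=0
AND R5, 240 → R5=0&240=0
ADD R2, 4 → R2=220+4=224
ADD R7, 3 → R7=19+3=22
CMP R7, 25  (cmp 22,25)
JLT body: taken
LOAD R5, [R2] → R5=M[224]=22
AND R5, 240 → R5=22&240=16
ADD R2, 4 → R2=224+4=228
ADD R7, 3 → R7=22+3=25
CMP R7, 25  (cmp 25,25)
JLT body: not taken
AND R5, 6 → R5=16&6=0
STORE R5, [208] → M[208]=0
halt.
Total executed instructions: 48.

48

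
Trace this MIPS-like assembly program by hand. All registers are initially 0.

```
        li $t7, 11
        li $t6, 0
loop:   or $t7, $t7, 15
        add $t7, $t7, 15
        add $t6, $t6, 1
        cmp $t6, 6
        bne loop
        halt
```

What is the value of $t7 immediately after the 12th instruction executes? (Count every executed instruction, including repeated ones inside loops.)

li $t7, 11 → $t7=11
li $t6, 0 → $t6=0
or $t7, $t7, 15 → $t7=11|15=15
add $t7, $t7, 15 → $t7=15+15=30
add $t6, $t6, 1 → $t6=0+1=1
cmp $t6, 6  (cmp 1,6)
bne loop: taken
or $t7, $t7, 15 → $t7=30|15=31
add $t7, $t7, 15 → $t7=31+15=46
add $t6, $t6, 1 → $t6=1+1=2
cmp $t6, 6  (cmp 2,6)
bne loop: taken
After step 12: $t7 = 46.

46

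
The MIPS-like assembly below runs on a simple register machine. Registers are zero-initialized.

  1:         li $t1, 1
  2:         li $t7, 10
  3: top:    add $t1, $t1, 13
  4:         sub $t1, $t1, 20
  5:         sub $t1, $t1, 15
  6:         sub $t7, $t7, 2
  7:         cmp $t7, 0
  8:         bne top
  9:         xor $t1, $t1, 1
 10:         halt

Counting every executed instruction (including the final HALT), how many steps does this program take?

after li $t1, 1: $t1=1
after li $t7, 10: $t7=10
after add $t1, $t1, 13: $t1=1+13=14
after sub $t1, $t1, 20: $t1=14-20=-6
after sub $t1, $t1, 15: $t1=(-6)-15=-21
after sub $t7, $t7, 2: $t7=10-2=8
cmp $t7, 0  (cmp 8,0)
bne top: taken
after add $t1, $t1, 13: $t1=(-21)+13=-8
after sub $t1, $t1, 20: $t1=(-8)-20=-28
after sub $t1, $t1, 15: $t1=(-28)-15=-43
after sub $t7, $t7, 2: $t7=8-2=6
cmp $t7, 0  (cmp 6,0)
bne top: taken
after add $t1, $t1, 13: $t1=(-43)+13=-30
after sub $t1, $t1, 20: $t1=(-30)-20=-50
after sub $t1, $t1, 15: $t1=(-50)-15=-65
after sub $t7, $t7, 2: $t7=6-2=4
cmp $t7, 0  (cmp 4,0)
bne top: taken
after add $t1, $t1, 13: $t1=(-65)+13=-52
after sub $t1, $t1, 20: $t1=(-52)-20=-72
after sub $t1, $t1, 15: $t1=(-72)-15=-87
after sub $t7, $t7, 2: $t7=4-2=2
cmp $t7, 0  (cmp 2,0)
bne top: taken
after add $t1, $t1, 13: $t1=(-87)+13=-74
after sub $t1, $t1, 20: $t1=(-74)-20=-94
after sub $t1, $t1, 15: $t1=(-94)-15=-109
after sub $t7, $t7, 2: $t7=2-2=0
cmp $t7, 0  (cmp 0,0)
bne top: not taken
after xor $t1, $t1, 1: $t1=(-109)^1=-110
halt.
Total executed instructions: 34.

34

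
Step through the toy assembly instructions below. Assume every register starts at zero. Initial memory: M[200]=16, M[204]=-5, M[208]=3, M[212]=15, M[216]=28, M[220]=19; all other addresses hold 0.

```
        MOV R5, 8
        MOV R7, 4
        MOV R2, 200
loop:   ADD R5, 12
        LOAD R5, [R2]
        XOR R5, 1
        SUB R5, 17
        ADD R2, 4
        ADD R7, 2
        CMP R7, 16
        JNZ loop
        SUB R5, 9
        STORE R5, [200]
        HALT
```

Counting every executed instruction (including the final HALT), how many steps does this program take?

R5=8
R7=4
R2=200
R5=8+12=20
R5=M[200]=16
R5=16^1=17
R5=17-17=0
R2=200+4=204
R7=4+2=6
CMP R7, 16  (cmp 6,16)
JNZ loop: taken
R5=0+12=12
R5=M[204]=-5
R5=(-5)^1=-6
R5=(-6)-17=-23
R2=204+4=208
R7=6+2=8
CMP R7, 16  (cmp 8,16)
JNZ loop: taken
R5=(-23)+12=-11
R5=M[208]=3
R5=3^1=2
R5=2-17=-15
R2=208+4=212
R7=8+2=10
CMP R7, 16  (cmp 10,16)
JNZ loop: taken
R5=(-15)+12=-3
R5=M[212]=15
R5=15^1=14
R5=14-17=-3
R2=212+4=216
R7=10+2=12
CMP R7, 16  (cmp 12,16)
JNZ loop: taken
R5=(-3)+12=9
R5=M[216]=28
R5=28^1=29
R5=29-17=12
R2=216+4=220
R7=12+2=14
CMP R7, 16  (cmp 14,16)
JNZ loop: taken
R5=12+12=24
R5=M[220]=19
R5=19^1=18
R5=18-17=1
R2=220+4=224
R7=14+2=16
CMP R7, 16  (cmp 16,16)
JNZ loop: not taken
R5=1-9=-8
STORE R5, [200] → M[200]=-8
halt.
Total executed instructions: 54.

54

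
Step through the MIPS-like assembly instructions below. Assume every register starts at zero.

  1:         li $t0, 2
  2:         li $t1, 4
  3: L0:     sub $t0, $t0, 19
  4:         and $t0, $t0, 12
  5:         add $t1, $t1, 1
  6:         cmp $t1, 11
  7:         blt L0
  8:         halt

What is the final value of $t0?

4

li $t0, 2 → $t0=2
li $t1, 4 → $t1=4
sub $t0, $t0, 19 → $t0=2-19=-17
and $t0, $t0, 12 → $t0=(-17)&12=12
add $t1, $t1, 1 → $t1=4+1=5
cmp $t1, 11  (cmp 5,11)
blt L0: taken
sub $t0, $t0, 19 → $t0=12-19=-7
and $t0, $t0, 12 → $t0=(-7)&12=8
add $t1, $t1, 1 → $t1=5+1=6
cmp $t1, 11  (cmp 6,11)
blt L0: taken
sub $t0, $t0, 19 → $t0=8-19=-11
and $t0, $t0, 12 → $t0=(-11)&12=4
add $t1, $t1, 1 → $t1=6+1=7
cmp $t1, 11  (cmp 7,11)
blt L0: taken
sub $t0, $t0, 19 → $t0=4-19=-15
and $t0, $t0, 12 → $t0=(-15)&12=0
add $t1, $t1, 1 → $t1=7+1=8
cmp $t1, 11  (cmp 8,11)
blt L0: taken
sub $t0, $t0, 19 → $t0=0-19=-19
and $t0, $t0, 12 → $t0=(-19)&12=12
add $t1, $t1, 1 → $t1=8+1=9
cmp $t1, 11  (cmp 9,11)
blt L0: taken
sub $t0, $t0, 19 → $t0=12-19=-7
and $t0, $t0, 12 → $t0=(-7)&12=8
add $t1, $t1, 1 → $t1=9+1=10
cmp $t1, 11  (cmp 10,11)
blt L0: taken
sub $t0, $t0, 19 → $t0=8-19=-11
and $t0, $t0, 12 → $t0=(-11)&12=4
add $t1, $t1, 1 → $t1=10+1=11
cmp $t1, 11  (cmp 11,11)
blt L0: not taken
halt.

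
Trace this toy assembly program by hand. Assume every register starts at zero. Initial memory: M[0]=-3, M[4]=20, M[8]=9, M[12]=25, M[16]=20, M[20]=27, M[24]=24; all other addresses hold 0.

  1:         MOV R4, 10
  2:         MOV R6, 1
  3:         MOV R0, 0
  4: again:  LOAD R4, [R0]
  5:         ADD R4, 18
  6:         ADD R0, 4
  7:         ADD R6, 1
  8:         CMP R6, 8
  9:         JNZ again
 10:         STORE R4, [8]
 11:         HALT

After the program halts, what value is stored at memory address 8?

42

after MOV R4, 10: R4=10
after MOV R6, 1: R6=1
after MOV R0, 0: R0=0
after LOAD R4, [R0]: R4=M[0]=-3
after ADD R4, 18: R4=(-3)+18=15
after ADD R0, 4: R0=0+4=4
after ADD R6, 1: R6=1+1=2
CMP R6, 8  (cmp 2,8)
JNZ again: taken
after LOAD R4, [R0]: R4=M[4]=20
after ADD R4, 18: R4=20+18=38
after ADD R0, 4: R0=4+4=8
after ADD R6, 1: R6=2+1=3
CMP R6, 8  (cmp 3,8)
JNZ again: taken
after LOAD R4, [R0]: R4=M[8]=9
after ADD R4, 18: R4=9+18=27
after ADD R0, 4: R0=8+4=12
after ADD R6, 1: R6=3+1=4
CMP R6, 8  (cmp 4,8)
JNZ again: taken
after LOAD R4, [R0]: R4=M[12]=25
after ADD R4, 18: R4=25+18=43
after ADD R0, 4: R0=12+4=16
after ADD R6, 1: R6=4+1=5
CMP R6, 8  (cmp 5,8)
JNZ again: taken
after LOAD R4, [R0]: R4=M[16]=20
after ADD R4, 18: R4=20+18=38
after ADD R0, 4: R0=16+4=20
after ADD R6, 1: R6=5+1=6
CMP R6, 8  (cmp 6,8)
JNZ again: taken
after LOAD R4, [R0]: R4=M[20]=27
after ADD R4, 18: R4=27+18=45
after ADD R0, 4: R0=20+4=24
after ADD R6, 1: R6=6+1=7
CMP R6, 8  (cmp 7,8)
JNZ again: taken
after LOAD R4, [R0]: R4=M[24]=24
after ADD R4, 18: R4=24+18=42
after ADD R0, 4: R0=24+4=28
after ADD R6, 1: R6=7+1=8
CMP R6, 8  (cmp 8,8)
JNZ again: not taken
STORE R4, [8] → M[8]=42
halt.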